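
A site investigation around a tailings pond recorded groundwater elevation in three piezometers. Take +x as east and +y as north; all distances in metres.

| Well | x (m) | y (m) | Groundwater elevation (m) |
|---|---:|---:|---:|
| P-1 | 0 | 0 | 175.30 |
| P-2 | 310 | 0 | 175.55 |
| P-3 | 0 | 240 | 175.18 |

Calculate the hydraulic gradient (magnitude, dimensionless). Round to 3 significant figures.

0.000949

∂h/∂x = (175.55 − 175.30) / (310 − 0) = +0.0008065
∂h/∂y = (175.18 − 175.30) / (240 − 0) = -0.0005000
|∇h| = √(0.0008065² + -0.0005000²) = 0.0009489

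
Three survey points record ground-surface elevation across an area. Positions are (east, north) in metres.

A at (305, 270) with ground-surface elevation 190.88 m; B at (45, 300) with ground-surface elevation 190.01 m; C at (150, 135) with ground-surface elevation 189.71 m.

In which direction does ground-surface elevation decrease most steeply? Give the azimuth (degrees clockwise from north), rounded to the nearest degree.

Differences from A: to B (Δx, Δy, Δh) = (-260, 30, -0.87); to C = (-155, -135, -1.17).
Determinant of the coordinate differences = (-260)·(-135) − (-155)·30 = 39750.
∂z/∂x = [(-0.87)·(-135) − (-1.17)·30] / 39750 = +0.003838
∂z/∂y = [(-260)·(-1.17) − (-155)·(-0.87)] / 39750 = +0.004260
Steepest decrease is along −∇f: components (-0.003838 E, -0.004260 N).
Azimuth = atan2(-0.003838, -0.004260) = 222.0° ≈ 222°.

222°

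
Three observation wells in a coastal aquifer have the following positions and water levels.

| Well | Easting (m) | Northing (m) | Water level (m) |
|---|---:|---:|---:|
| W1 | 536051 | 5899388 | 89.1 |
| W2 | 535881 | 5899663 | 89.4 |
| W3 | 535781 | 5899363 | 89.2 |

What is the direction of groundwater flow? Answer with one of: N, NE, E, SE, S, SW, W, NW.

SE

Taking W1 as reference: W2−W1 = (-170, 275, +0.3); W3−W1 = (-270, -25, +0.1).
Determinant of the coordinate differences = (-170)·(-25) − (-270)·275 = 78500.
∂h/∂x = [(+0.3)·(-25) − (+0.1)·275] / 78500 = -0.0004459
∂h/∂y = [(-170)·(+0.1) − (-270)·(+0.3)] / 78500 = +0.0008153
Flow = −∇h = (+0.0004459 east, -0.0008153 north), which points southeast.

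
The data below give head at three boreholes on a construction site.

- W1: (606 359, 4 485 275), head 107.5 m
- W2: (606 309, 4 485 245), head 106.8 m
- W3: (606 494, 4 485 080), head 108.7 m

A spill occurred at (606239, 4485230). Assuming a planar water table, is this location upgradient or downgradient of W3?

Taking W1 as reference: W2−W1 = (-50, -30, -0.7); W3−W1 = (135, -195, +1.2).
Determinant of the coordinate differences = (-50)·(-195) − 135·(-30) = 13800.
∂h/∂x = [(-0.7)·(-195) − (+1.2)·(-30)] / 13800 = +0.01250
∂h/∂y = [(-50)·(+1.2) − 135·(-0.7)] / 13800 = +0.002500
Head at (606239, 4485230) = 107.5 + (+0.01250)·(-120) + (+0.002500)·(-45) = 105.89 m.
That is lower than the 108.7 m at W3, so the point is downgradient.

downgradient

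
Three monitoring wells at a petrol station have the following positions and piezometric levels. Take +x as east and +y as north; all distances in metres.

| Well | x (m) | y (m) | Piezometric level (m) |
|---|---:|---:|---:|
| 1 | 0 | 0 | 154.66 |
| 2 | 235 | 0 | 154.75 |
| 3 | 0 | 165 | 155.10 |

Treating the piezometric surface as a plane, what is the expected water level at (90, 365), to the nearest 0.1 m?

155.7 m

∂h/∂x = (154.75 − 154.66) / (235 − 0) = +0.0003830
∂h/∂y = (155.10 − 154.66) / (165 − 0) = +0.002667
h(90, 365) = 154.66 + (+0.0003830)·(90) + (+0.002667)·(365) = 154.66 +0.034 +0.973 = 155.668 m.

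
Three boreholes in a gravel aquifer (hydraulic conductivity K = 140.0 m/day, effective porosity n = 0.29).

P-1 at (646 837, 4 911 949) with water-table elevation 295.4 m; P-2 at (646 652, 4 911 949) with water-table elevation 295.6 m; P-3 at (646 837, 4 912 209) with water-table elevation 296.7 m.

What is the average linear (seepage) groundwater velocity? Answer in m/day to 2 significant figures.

2.5 m/day

∂h/∂x = (295.6 − 295.4) / (646652 − 646837) = -0.001081
∂h/∂y = (296.7 − 295.4) / (4912209 − 4911949) = +0.005000
|∇h| = √(-0.001081² + 0.005000²) = 0.005116
Seepage velocity v = K·i/n = 140.0 × 0.005116 / 0.29 = 2.47 m/day.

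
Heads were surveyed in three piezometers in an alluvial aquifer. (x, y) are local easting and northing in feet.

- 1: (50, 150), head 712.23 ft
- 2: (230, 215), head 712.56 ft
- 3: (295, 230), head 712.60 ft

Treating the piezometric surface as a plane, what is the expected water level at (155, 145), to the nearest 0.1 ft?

712.0 ft

With h = a·x + b·y + c and 1 as origin, the differences give:
  180·a + 65·b = +0.33
  245·a + 80·b = +0.37
Eliminate b (×80 and ×65, subtract): -1525·a = 2.350 → a = ∂h/∂x = -0.001541
Back-substitute: b = ∂h/∂y = +0.009344.
h(155, 145) = 712.23 + (-0.001541)·(105) + (+0.009344)·(-5) = 712.23 -0.162 -0.047 = 712.021 ft.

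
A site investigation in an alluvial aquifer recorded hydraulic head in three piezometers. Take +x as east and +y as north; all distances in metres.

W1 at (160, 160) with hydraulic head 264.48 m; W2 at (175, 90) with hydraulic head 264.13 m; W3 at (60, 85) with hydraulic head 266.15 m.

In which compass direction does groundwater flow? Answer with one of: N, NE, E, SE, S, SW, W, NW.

E

Taking W1 as reference: W2−W1 = (15, -70, -0.35); W3−W1 = (-100, -75, +1.67).
Determinant of the coordinate differences = 15·(-75) − (-100)·(-70) = -8125.
∂h/∂x = [(-0.35)·(-75) − (+1.67)·(-70)] / -8125 = -0.01762
∂h/∂y = [15·(+1.67) − (-100)·(-0.35)] / -8125 = +0.001225
Flow = −∇h = (+0.01762 east, -0.001225 north), which points east.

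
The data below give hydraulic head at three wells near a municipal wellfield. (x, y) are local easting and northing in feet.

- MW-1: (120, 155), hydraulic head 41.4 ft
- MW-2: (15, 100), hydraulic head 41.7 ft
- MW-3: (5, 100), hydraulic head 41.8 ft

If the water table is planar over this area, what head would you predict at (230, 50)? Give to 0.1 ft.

38.9 ft

Differences from MW-1: to MW-2 (Δx, Δy, Δh) = (-105, -55, +0.3); to MW-3 = (-115, -55, +0.4).
Solve a·Δx + b·Δy = Δh: det = (-105)·(-55) − (-115)·(-55) = -550.
∂h/∂x = [(+0.3)·(-55) − (+0.4)·(-55)] / -550 = -0.010000
∂h/∂y = [(-105)·(+0.4) − (-115)·(+0.3)] / -550 = +0.01364
h(230, 50) = 41.4 + (-0.010000)·(110) + (+0.01364)·(-105) = 41.4 -1.100 -1.432 = 38.868 ft.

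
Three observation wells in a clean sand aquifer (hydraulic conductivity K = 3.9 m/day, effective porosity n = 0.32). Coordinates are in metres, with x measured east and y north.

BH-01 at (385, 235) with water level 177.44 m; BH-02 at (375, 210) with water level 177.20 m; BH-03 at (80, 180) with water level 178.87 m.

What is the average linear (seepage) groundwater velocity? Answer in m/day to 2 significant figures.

Differences from BH-01: to BH-02 (Δx, Δy, Δh) = (-10, -25, -0.24); to BH-03 = (-305, -55, +1.43).
Determinant of the coordinate differences = (-10)·(-55) − (-305)·(-25) = -7075.
∂h/∂x = [(-0.24)·(-55) − (+1.43)·(-25)] / -7075 = -0.006919
∂h/∂y = [(-10)·(+1.43) − (-305)·(-0.24)] / -7075 = +0.01237
|∇h| = √(-0.006919² + 0.01237²) = 0.01417
Seepage velocity v = K·i/n = 3.9 × 0.01417 / 0.32 = 0.1727 m/day.

0.17 m/day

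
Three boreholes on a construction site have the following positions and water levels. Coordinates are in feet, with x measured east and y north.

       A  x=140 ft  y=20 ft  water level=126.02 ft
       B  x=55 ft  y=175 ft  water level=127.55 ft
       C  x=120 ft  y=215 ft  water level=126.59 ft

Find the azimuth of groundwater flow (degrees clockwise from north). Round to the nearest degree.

095°

Differences from A: to B (Δx, Δy, Δh) = (-85, 155, +1.53); to C = (-20, 195, +0.57).
Determinant of the coordinate differences = (-85)·195 − (-20)·155 = -13475.
∂h/∂x = [(+1.53)·195 − (+0.57)·155] / -13475 = -0.01558
∂h/∂y = [(-85)·(+0.57) − (-20)·(+1.53)] / -13475 = +0.001325
Flow direction (−∇h) has components (+0.01558 E, -0.001325 N).
Azimuth = atan2(E, N) = atan2(+0.01558, -0.001325) = 94.9° ≈ 095°.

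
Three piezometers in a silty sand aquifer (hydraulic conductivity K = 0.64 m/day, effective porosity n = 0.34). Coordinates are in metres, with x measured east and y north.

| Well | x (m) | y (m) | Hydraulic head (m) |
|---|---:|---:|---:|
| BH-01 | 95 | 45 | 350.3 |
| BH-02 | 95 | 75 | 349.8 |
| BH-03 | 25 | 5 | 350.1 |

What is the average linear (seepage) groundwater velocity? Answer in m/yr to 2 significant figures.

14 m/yr

Taking BH-01 as reference: BH-02−BH-01 = (0, 30, -0.5); BH-03−BH-01 = (-70, -40, -0.2).
Solve a·Δx + b·Δy = Δh: det = 0·(-40) − (-70)·30 = 2100.
∂h/∂x = [(-0.5)·(-40) − (-0.2)·30] / 2100 = +0.01238
∂h/∂y = [0·(-0.2) − (-70)·(-0.5)] / 2100 = -0.01667
|∇h| = √(0.01238² + -0.01667²) = 0.02076
Seepage velocity v = K·i/n = 0.64 × 0.02076 / 0.34 = 0.03908 m/day = 14.27 m/yr.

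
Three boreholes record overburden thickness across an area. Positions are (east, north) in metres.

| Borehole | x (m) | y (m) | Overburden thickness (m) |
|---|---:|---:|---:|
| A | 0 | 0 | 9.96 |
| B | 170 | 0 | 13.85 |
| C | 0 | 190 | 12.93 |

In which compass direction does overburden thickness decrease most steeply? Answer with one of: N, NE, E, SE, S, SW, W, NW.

SW

∂d/∂x = (13.85 − 9.96) / (170 − 0) = +0.02288
∂d/∂y = (12.93 − 9.96) / (190 − 0) = +0.01563
Steepest decrease is along −∇f = (-0.02288 E, -0.01563 N) → southwest.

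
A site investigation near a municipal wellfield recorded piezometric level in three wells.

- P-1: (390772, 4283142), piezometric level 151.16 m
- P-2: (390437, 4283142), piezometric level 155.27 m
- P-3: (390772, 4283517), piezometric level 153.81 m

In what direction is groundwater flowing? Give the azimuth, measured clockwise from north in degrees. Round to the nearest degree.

120°

∂h/∂x = (155.27 − 151.16) / (390437 − 390772) = -0.01227
∂h/∂y = (153.81 − 151.16) / (4283517 − 4283142) = +0.007067
Flow direction (−∇h) has components (+0.01227 E, -0.007067 N).
Azimuth = atan2(E, N) = atan2(+0.01227, -0.007067) = 119.9° ≈ 120°.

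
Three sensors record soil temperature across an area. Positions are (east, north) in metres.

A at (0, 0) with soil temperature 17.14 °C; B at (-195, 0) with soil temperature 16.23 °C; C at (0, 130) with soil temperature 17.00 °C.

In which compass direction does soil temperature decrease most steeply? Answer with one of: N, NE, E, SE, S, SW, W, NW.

∂T/∂x = (16.23 − 17.14) / (-195 − 0) = +0.004667
∂T/∂y = (17.00 − 17.14) / (130 − 0) = -0.001077
Steepest decrease is along −∇f = (-0.004667 E, +0.001077 N) → west.

W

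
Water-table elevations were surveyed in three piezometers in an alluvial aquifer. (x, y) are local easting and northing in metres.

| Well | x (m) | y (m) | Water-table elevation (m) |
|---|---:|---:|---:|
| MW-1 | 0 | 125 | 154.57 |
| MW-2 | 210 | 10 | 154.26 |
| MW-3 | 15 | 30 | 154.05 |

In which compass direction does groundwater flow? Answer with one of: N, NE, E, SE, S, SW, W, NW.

Differences from MW-1: to MW-2 (Δx, Δy, Δh) = (210, -115, -0.31); to MW-3 = (15, -95, -0.52).
Solve a·Δx + b·Δy = Δh: det = 210·(-95) − 15·(-115) = -18225.
∂h/∂x = [(-0.31)·(-95) − (-0.52)·(-115)] / -18225 = +0.001665
∂h/∂y = [210·(-0.52) − 15·(-0.31)] / -18225 = +0.005737
Flow = −∇h = (-0.001665 east, -0.005737 north), which points south.

S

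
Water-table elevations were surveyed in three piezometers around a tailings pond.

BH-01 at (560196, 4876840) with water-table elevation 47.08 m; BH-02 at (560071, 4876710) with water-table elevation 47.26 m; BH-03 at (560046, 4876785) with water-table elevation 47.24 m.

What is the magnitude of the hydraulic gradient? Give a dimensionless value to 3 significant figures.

Differences from BH-01: to BH-02 (Δx, Δy, Δh) = (-125, -130, +0.18); to BH-03 = (-150, -55, +0.16).
Solve a·Δx + b·Δy = Δh: det = (-125)·(-55) − (-150)·(-130) = -12625.
∂h/∂x = [(+0.18)·(-55) − (+0.16)·(-130)] / -12625 = -0.0008634
∂h/∂y = [(-125)·(+0.16) − (-150)·(+0.18)] / -12625 = -0.0005545
|∇h| = √(-0.0008634² + -0.0005545²) = 0.001026

0.00103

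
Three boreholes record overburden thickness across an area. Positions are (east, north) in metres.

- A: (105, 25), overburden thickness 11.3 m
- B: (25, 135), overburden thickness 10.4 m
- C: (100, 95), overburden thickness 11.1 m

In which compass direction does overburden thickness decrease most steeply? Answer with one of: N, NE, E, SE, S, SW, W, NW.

Taking A as reference: B−A = (-80, 110, -0.9); C−A = (-5, 70, -0.2).
Determinant of the coordinate differences = (-80)·70 − (-5)·110 = -5050.
∂d/∂x = [(-0.9)·70 − (-0.2)·110] / -5050 = +0.008119
∂d/∂y = [(-80)·(-0.2) − (-5)·(-0.9)] / -5050 = -0.002277
Steepest decrease is along −∇f = (-0.008119 E, +0.002277 N) → west.

W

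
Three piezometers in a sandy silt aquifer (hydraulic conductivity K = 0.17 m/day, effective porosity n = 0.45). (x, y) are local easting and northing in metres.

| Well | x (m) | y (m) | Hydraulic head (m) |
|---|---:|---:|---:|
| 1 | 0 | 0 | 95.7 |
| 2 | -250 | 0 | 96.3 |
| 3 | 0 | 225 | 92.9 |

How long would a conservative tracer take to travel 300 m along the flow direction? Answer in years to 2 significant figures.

∂h/∂x = (96.3 − 95.7) / (-250 − 0) = -0.002400
∂h/∂y = (92.9 − 95.7) / (225 − 0) = -0.01244
|∇h| = √(-0.002400² + -0.01244²) = 0.01267
Seepage velocity v = K·i/n = 0.17 × 0.01267 / 0.45 = 0.004786 m/day.
t = 300 / 0.004786 = 6.268e+04 days = 172 years.

170 years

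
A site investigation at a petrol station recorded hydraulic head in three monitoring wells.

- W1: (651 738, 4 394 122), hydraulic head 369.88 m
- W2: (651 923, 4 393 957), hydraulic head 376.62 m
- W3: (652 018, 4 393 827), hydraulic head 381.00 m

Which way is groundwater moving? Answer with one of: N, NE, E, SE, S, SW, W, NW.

Three-point gradient (reference W1): Δ to W2 = (185, -165, +6.74), Δ to W3 = (280, -295, +11.12).
∂h/∂x = +0.01833, ∂h/∂y = -0.02030 (det = -8375).
Flow = −∇h = (-0.01833 east, +0.02030 north), which points northwest.

NW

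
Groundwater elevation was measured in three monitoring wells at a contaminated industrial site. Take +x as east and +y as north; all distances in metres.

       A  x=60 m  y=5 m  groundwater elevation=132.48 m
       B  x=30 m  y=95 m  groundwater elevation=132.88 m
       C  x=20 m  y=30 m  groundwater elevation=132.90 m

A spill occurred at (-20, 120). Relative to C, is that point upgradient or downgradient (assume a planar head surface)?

With h = a·x + b·y + c and A as origin, the differences give:
  (-30)·a + 90·b = +0.40
  (-40)·a + 25·b = +0.42
Eliminate b (×25 and ×90, subtract): 2850·a = -27.800 → a = ∂h/∂x = -0.009754
Back-substitute: b = ∂h/∂y = +0.001193.
Head at (-20, 120) = 132.48 + (-0.009754)·(-80) + (+0.001193)·(115) = 133.40 m.
That is higher than the 132.90 m at C, so the point is upgradient.

upgradient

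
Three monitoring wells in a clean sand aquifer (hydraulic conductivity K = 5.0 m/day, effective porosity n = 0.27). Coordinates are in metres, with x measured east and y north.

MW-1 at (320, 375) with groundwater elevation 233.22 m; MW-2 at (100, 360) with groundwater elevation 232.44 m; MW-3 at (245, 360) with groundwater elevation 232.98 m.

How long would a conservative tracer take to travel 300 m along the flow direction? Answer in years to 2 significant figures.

9.7 years

Differences from MW-1: to MW-2 (Δx, Δy, Δh) = (-220, -15, -0.78); to MW-3 = (-75, -15, -0.24).
Solve a·Δx + b·Δy = Δh: det = (-220)·(-15) − (-75)·(-15) = 2175.
∂h/∂x = [(-0.78)·(-15) − (-0.24)·(-15)] / 2175 = +0.003724
∂h/∂y = [(-220)·(-0.24) − (-75)·(-0.78)] / 2175 = -0.002621
|∇h| = √(0.003724² + -0.002621²) = 0.004554
Seepage velocity v = K·i/n = 5.0 × 0.004554 / 0.27 = 0.08433 m/day.
t = 300 / 0.08433 = 3557 days = 9.74 years.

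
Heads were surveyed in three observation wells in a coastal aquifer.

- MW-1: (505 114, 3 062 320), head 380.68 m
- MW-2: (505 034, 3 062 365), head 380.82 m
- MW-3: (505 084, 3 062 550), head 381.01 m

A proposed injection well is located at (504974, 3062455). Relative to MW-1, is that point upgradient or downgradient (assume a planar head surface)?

upgradient

Taking MW-1 as reference: MW-2−MW-1 = (-80, 45, +0.14); MW-3−MW-1 = (-30, 230, +0.33).
Determinant of the coordinate differences = (-80)·230 − (-30)·45 = -17050.
∂h/∂x = [(+0.14)·230 − (+0.33)·45] / -17050 = -0.001018
∂h/∂y = [(-80)·(+0.33) − (-30)·(+0.14)] / -17050 = +0.001302
Head at (504974, 3062455) = 380.68 + (-0.001018)·(-140) + (+0.001302)·(135) = 381.00 m.
That is higher than the 380.68 m at MW-1, so the point is upgradient.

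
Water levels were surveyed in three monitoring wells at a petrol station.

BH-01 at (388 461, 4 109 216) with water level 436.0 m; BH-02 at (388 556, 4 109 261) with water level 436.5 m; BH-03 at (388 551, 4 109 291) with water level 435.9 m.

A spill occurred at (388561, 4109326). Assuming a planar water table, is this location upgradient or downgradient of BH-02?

Taking BH-01 as reference: BH-02−BH-01 = (95, 45, +0.5); BH-03−BH-01 = (90, 75, -0.1).
Determinant of the coordinate differences = 95·75 − 90·45 = 3075.
∂h/∂x = [(+0.5)·75 − (-0.1)·45] / 3075 = +0.01366
∂h/∂y = [95·(-0.1) − 90·(+0.5)] / 3075 = -0.01772
Head at (388561, 4109326) = 436.0 + (+0.01366)·(100) + (-0.01772)·(110) = 435.42 m.
That is lower than the 436.5 m at BH-02, so the point is downgradient.

downgradient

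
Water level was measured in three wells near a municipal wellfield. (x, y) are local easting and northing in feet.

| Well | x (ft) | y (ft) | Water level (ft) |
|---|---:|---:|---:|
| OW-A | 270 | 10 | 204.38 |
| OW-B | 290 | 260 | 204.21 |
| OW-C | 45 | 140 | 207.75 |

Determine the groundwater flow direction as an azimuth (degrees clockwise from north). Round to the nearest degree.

092°

Three-point gradient (reference OW-A): Δ to OW-B = (20, 250, -0.17), Δ to OW-C = (-225, 130, +3.37).
∂h/∂x = -0.01469, ∂h/∂y = +0.0004953 (det = 58850).
Flow direction (−∇h) has components (+0.01469 E, -0.0004953 N).
Azimuth = atan2(E, N) = atan2(+0.01469, -0.0004953) = 91.9° ≈ 092°.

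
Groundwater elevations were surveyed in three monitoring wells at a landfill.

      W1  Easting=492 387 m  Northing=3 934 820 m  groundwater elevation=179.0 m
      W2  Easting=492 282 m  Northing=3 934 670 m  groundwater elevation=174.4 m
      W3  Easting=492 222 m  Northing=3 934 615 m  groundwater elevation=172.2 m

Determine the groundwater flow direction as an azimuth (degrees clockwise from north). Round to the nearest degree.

Three-point gradient (reference W1): Δ to W2 = (-105, -150, -4.6), Δ to W3 = (-165, -205, -6.8).
∂h/∂x = +0.02388, ∂h/∂y = +0.01395 (det = -3225).
Flow direction (−∇h) has components (-0.02388 E, -0.01395 N).
Azimuth = atan2(E, N) = atan2(-0.02388, -0.01395) = 239.7° ≈ 240°.

240°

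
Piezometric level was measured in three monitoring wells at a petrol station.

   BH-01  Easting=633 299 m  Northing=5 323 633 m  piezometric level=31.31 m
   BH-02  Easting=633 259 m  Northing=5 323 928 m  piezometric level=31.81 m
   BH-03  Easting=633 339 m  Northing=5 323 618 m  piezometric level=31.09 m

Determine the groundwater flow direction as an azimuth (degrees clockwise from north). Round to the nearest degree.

101°

Taking BH-01 as reference: BH-02−BH-01 = (-40, 295, +0.50); BH-03−BH-01 = (40, -15, -0.22).
Solve a·Δx + b·Δy = Δh: det = (-40)·(-15) − 40·295 = -11200.
∂h/∂x = [(+0.50)·(-15) − (-0.22)·295] / -11200 = -0.005125
∂h/∂y = [(-40)·(-0.22) − 40·(+0.50)] / -11200 = +0.001000
Flow direction (−∇h) has components (+0.005125 E, -0.001000 N).
Azimuth = atan2(E, N) = atan2(+0.005125, -0.001000) = 101.0° ≈ 101°.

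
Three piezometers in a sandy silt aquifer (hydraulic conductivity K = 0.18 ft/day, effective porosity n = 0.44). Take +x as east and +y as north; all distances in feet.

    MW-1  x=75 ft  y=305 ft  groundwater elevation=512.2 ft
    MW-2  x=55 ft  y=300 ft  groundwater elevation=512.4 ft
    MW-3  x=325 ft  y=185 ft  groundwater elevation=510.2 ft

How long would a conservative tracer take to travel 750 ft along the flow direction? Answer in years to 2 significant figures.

Differences from MW-1: to MW-2 (Δx, Δy, Δh) = (-20, -5, +0.2); to MW-3 = (250, -120, -2.0).
Solve a·Δx + b·Δy = Δh: det = (-20)·(-120) − 250·(-5) = 3650.
∂h/∂x = [(+0.2)·(-120) − (-2.0)·(-5)] / 3650 = -0.009315
∂h/∂y = [(-20)·(-2.0) − 250·(+0.2)] / 3650 = -0.002740
|∇h| = √(-0.009315² + -0.002740²) = 0.00971
Seepage velocity v = K·i/n = 0.18 × 0.00971 / 0.44 = 0.003972 ft/day.
t = 750 / 0.003972 = 1.888e+05 days = 517 years.

520 years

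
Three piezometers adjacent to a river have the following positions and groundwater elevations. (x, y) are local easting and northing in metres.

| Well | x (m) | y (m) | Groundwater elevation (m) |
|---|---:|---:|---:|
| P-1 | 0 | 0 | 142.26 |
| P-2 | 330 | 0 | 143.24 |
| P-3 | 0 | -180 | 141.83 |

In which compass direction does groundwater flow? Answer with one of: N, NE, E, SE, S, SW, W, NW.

SW

∂h/∂x = (143.24 − 142.26) / (330 − 0) = +0.002970
∂h/∂y = (141.83 − 142.26) / (-180 − 0) = +0.002389
Flow = −∇h = (-0.002970 east, -0.002389 north), which points southwest.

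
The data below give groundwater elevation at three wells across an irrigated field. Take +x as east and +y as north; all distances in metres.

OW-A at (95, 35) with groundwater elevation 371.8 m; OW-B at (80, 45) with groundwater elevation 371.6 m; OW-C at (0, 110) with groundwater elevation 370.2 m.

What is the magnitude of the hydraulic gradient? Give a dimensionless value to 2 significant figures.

0.029

Differences from OW-A: to OW-B (Δx, Δy, Δh) = (-15, 10, -0.2); to OW-C = (-95, 75, -1.6).
Determinant of the coordinate differences = (-15)·75 − (-95)·10 = -175.
∂h/∂x = [(-0.2)·75 − (-1.6)·10] / -175 = -0.005714
∂h/∂y = [(-15)·(-1.6) − (-95)·(-0.2)] / -175 = -0.02857
|∇h| = √(-0.005714² + -0.02857²) = 0.02914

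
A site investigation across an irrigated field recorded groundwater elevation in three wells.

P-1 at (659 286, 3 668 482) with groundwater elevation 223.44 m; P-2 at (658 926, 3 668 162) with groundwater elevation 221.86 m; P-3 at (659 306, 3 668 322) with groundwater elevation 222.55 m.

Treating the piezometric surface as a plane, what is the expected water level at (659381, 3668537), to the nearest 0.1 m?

Three-point gradient (reference P-1): Δ to P-2 = (-360, -320, -1.58), Δ to P-3 = (20, -160, -0.89).
∂h/∂x = -0.0005000, ∂h/∂y = +0.005500 (det = 64000).
h(659381, 3668537) = 223.44 + (-0.0005000)·(95) + (+0.005500)·(55) = 223.44 -0.047 +0.302 = 223.695 m.

223.7 m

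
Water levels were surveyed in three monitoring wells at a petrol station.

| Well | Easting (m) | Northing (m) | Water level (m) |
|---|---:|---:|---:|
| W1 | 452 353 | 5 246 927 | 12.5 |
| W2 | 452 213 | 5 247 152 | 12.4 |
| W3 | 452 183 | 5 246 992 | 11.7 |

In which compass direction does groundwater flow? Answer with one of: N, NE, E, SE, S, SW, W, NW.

SW

Three-point gradient (reference W1): Δ to W2 = (-140, 225, -0.1), Δ to W3 = (-170, 65, -0.8).
∂h/∂x = +0.005952, ∂h/∂y = +0.003259 (det = 29150).
Flow = −∇h = (-0.005952 east, -0.003259 north), which points southwest.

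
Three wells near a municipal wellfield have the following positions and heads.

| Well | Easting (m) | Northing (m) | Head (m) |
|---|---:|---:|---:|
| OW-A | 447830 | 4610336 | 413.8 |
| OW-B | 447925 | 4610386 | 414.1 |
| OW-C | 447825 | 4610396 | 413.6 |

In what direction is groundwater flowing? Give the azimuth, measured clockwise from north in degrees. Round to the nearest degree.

Taking OW-A as reference: OW-B−OW-A = (95, 50, +0.3); OW-C−OW-A = (-5, 60, -0.2).
Solve a·Δx + b·Δy = Δh: det = 95·60 − (-5)·50 = 5950.
∂h/∂x = [(+0.3)·60 − (-0.2)·50] / 5950 = +0.004706
∂h/∂y = [95·(-0.2) − (-5)·(+0.3)] / 5950 = -0.002941
Flow direction (−∇h) has components (-0.004706 E, +0.002941 N).
Azimuth = atan2(E, N) = atan2(-0.004706, +0.002941) = 302.0° ≈ 302°.

302°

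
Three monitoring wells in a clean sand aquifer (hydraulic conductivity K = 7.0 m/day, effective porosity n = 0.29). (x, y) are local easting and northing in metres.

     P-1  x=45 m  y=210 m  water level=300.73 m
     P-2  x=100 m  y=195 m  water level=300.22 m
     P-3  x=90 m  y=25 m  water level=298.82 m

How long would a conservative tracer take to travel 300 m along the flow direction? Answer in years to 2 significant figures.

With h = a·x + b·y + c and P-1 as origin, the differences give:
  55·a + (-15)·b = -0.51
  45·a + (-185)·b = -1.91
Eliminate b (×(-185) and ×(-15), subtract): -9500·a = 65.700 → a = ∂h/∂x = -0.006916
Back-substitute: b = ∂h/∂y = +0.008642.
|∇h| = √(-0.006916² + 0.008642²) = 0.01107
Seepage velocity v = K·i/n = 7.0 × 0.01107 / 0.29 = 0.2672 m/day.
t = 300 / 0.2672 = 1123 days = 3.07 years.

3.1 years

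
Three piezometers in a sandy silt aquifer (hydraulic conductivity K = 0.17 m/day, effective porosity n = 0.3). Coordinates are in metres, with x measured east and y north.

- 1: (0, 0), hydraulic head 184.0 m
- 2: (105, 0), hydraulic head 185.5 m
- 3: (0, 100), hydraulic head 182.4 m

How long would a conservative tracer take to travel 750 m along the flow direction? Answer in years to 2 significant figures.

∂h/∂x = (185.5 − 184.0) / (105 − 0) = +0.01429
∂h/∂y = (182.4 − 184.0) / (100 − 0) = -0.01600
|∇h| = √(0.01429² + -0.01600²) = 0.02145
Seepage velocity v = K·i/n = 0.17 × 0.02145 / 0.3 = 0.01216 m/day.
t = 750 / 0.01216 = 6.168e+04 days = 169 years.

170 years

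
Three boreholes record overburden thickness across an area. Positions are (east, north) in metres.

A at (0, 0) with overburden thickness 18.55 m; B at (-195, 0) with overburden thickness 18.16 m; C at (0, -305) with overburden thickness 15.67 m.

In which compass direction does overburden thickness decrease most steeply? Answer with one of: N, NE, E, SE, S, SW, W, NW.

S

∂d/∂x = (18.16 − 18.55) / (-195 − 0) = +0.002000
∂d/∂y = (15.67 − 18.55) / (-305 − 0) = +0.009443
Steepest decrease is along −∇f = (-0.002000 E, -0.009443 N) → south.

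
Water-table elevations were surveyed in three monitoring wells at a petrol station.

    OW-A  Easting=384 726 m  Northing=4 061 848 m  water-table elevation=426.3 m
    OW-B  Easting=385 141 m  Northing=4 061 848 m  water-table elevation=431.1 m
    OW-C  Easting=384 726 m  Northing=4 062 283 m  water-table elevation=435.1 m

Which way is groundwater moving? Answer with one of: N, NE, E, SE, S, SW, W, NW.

∂h/∂x = (431.1 − 426.3) / (385141 − 384726) = +0.01157
∂h/∂y = (435.1 − 426.3) / (4062283 − 4061848) = +0.02023
Flow = −∇h = (-0.01157 east, -0.02023 north), which points southwest.

SW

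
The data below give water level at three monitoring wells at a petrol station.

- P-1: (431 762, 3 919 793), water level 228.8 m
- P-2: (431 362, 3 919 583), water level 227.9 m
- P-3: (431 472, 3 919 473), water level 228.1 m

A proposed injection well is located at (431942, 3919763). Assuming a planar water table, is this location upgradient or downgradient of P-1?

Three-point gradient (reference P-1): Δ to P-2 = (-400, -210, -0.9), Δ to P-3 = (-290, -320, -0.7).
∂h/∂x = +0.002101, ∂h/∂y = +0.0002832 (det = 67100).
Head at (431942, 3919763) = 228.8 + (+0.002101)·(180) + (+0.0002832)·(-30) = 229.17 m.
That is higher than the 228.8 m at P-1, so the point is upgradient.

upgradient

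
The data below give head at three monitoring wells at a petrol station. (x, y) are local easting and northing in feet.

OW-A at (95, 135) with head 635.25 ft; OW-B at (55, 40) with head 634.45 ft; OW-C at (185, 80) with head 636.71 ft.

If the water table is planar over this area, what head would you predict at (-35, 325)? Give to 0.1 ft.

With h = a·x + b·y + c and OW-A as origin, the differences give:
  (-40)·a + (-95)·b = -0.80
  90·a + (-55)·b = +1.46
Eliminate b (×(-55) and ×(-95), subtract): 10750·a = 182.700 → a = ∂h/∂x = +0.01700
Back-substitute: b = ∂h/∂y = +0.001265.
h(-35, 325) = 635.25 + (+0.01700)·(-130) + (+0.001265)·(190) = 635.25 -2.209 +0.240 = 633.281 ft.

633.3 ft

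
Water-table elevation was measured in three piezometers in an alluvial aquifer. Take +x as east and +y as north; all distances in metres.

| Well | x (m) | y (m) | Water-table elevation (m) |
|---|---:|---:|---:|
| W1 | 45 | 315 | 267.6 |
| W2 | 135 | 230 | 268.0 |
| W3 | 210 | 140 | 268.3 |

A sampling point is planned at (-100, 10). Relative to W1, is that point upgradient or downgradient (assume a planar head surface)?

Taking W1 as reference: W2−W1 = (90, -85, +0.4); W3−W1 = (165, -175, +0.7).
Determinant of the coordinate differences = 90·(-175) − 165·(-85) = -1725.
∂h/∂x = [(+0.4)·(-175) − (+0.7)·(-85)] / -1725 = +0.006087
∂h/∂y = [90·(+0.7) − 165·(+0.4)] / -1725 = +0.001739
Head at (-100, 10) = 267.6 + (+0.006087)·(-145) + (+0.001739)·(-305) = 266.19 m.
That is lower than the 267.6 m at W1, so the point is downgradient.

downgradient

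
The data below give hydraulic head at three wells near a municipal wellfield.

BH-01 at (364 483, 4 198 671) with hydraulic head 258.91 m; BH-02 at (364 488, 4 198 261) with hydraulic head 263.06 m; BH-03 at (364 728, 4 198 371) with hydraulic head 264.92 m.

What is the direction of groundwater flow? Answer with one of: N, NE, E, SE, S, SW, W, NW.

With h = a·x + b·y + c and BH-01 as origin, the differences give:
  5·a + (-410)·b = +4.15
  245·a + (-300)·b = +6.01
Eliminate b (×(-300) and ×(-410), subtract): 98950·a = 1219.100 → a = ∂h/∂x = +0.01232
Back-substitute: b = ∂h/∂y = -0.009972.
Flow = −∇h = (-0.01232 east, +0.009972 north), which points northwest.

NW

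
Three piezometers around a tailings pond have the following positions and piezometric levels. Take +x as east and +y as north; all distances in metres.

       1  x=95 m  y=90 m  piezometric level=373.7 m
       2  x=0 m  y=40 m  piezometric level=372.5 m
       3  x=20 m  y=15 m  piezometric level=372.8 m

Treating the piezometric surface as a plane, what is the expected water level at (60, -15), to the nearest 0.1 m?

Three-point gradient (reference 1): Δ to 2 = (-95, -50, -1.2), Δ to 3 = (-75, -75, -0.9).
∂h/∂x = +0.01333, ∂h/∂y = -0.001333 (det = 3375).
h(60, -15) = 373.7 + (+0.01333)·(-35) + (-0.001333)·(-105) = 373.7 -0.467 +0.140 = 373.373 m.

373.4 m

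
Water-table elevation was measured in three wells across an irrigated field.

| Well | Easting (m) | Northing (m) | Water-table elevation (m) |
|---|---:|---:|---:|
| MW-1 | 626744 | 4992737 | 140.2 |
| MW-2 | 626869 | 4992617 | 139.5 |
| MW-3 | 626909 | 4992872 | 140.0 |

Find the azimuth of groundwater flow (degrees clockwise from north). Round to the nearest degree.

127°

Taking MW-1 as reference: MW-2−MW-1 = (125, -120, -0.7); MW-3−MW-1 = (165, 135, -0.2).
Determinant of the coordinate differences = 125·135 − 165·(-120) = 36675.
∂h/∂x = [(-0.7)·135 − (-0.2)·(-120)] / 36675 = -0.003231
∂h/∂y = [125·(-0.2) − 165·(-0.7)] / 36675 = +0.002468
Flow direction (−∇h) has components (+0.003231 E, -0.002468 N).
Azimuth = atan2(E, N) = atan2(+0.003231, -0.002468) = 127.4° ≈ 127°.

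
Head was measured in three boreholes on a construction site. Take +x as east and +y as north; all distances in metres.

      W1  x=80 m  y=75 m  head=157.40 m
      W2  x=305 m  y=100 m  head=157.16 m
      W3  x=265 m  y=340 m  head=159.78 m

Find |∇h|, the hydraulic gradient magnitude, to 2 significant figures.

0.011

With h = a·x + b·y + c and W1 as origin, the differences give:
  225·a + 25·b = -0.24
  185·a + 265·b = +2.38
Eliminate b (×265 and ×25, subtract): 55000·a = -123.100 → a = ∂h/∂x = -0.002238
Back-substitute: b = ∂h/∂y = +0.01054.
|∇h| = √(-0.002238² + 0.01054²) = 0.01077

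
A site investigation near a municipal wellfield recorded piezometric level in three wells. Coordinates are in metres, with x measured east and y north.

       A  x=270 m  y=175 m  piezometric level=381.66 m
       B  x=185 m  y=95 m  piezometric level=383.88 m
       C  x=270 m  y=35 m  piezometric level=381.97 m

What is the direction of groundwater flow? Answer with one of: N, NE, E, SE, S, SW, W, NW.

E

With h = a·x + b·y + c and A as origin, the differences give:
  (-85)·a + (-80)·b = +2.22
  0·a + (-140)·b = +0.31
Eliminate b (×(-140) and ×(-80), subtract): 11900·a = -286.000 → a = ∂h/∂x = -0.02403
Back-substitute: b = ∂h/∂y = -0.002214.
Flow = −∇h = (+0.02403 east, +0.002214 north), which points east.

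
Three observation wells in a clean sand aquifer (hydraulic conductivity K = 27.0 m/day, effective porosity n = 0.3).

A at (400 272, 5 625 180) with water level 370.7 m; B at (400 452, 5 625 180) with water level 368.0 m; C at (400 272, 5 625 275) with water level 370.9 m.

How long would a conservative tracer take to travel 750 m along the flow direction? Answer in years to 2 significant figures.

1.5 years

∂h/∂x = (368.0 − 370.7) / (400452 − 400272) = -0.01500
∂h/∂y = (370.9 − 370.7) / (5625275 − 5625180) = +0.002105
|∇h| = √(-0.01500² + 0.002105²) = 0.01515
Seepage velocity v = K·i/n = 27.0 × 0.01515 / 0.3 = 1.364 m/day.
t = 750 / 1.364 = 549.9 days = 1.51 years.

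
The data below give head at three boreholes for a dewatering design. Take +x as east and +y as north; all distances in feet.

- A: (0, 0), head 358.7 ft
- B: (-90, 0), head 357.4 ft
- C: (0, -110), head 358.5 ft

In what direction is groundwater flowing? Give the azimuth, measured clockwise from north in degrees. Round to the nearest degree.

263°

∂h/∂x = (357.4 − 358.7) / (-90 − 0) = +0.01444
∂h/∂y = (358.5 − 358.7) / (-110 − 0) = +0.001818
Flow direction (−∇h) has components (-0.01444 E, -0.001818 N).
Azimuth = atan2(E, N) = atan2(-0.01444, -0.001818) = 262.8° ≈ 263°.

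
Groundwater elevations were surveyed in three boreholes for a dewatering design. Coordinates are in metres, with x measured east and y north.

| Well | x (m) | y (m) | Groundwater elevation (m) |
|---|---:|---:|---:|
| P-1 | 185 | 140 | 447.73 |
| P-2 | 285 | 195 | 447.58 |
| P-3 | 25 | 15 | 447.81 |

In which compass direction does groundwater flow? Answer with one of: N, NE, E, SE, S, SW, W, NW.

Taking P-1 as reference: P-2−P-1 = (100, 55, -0.15); P-3−P-1 = (-160, -125, +0.08).
Solve a·Δx + b·Δy = Δh: det = 100·(-125) − (-160)·55 = -3700.
∂h/∂x = [(-0.15)·(-125) − (+0.08)·55] / -3700 = -0.003878
∂h/∂y = [100·(+0.08) − (-160)·(-0.15)] / -3700 = +0.004324
Flow = −∇h = (+0.003878 east, -0.004324 north), which points southeast.

SE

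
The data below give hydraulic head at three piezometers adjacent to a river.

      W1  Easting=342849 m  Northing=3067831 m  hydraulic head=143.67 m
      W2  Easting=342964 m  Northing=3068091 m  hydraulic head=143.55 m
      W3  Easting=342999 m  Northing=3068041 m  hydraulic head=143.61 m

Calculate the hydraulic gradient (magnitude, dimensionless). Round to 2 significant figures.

With h = a·x + b·y + c and W1 as origin, the differences give:
  115·a + 260·b = -0.12
  150·a + 210·b = -0.06
Eliminate b (×210 and ×260, subtract): -14850·a = -9.600 → a = ∂h/∂x = +0.0006465
Back-substitute: b = ∂h/∂y = -0.0007475.
|∇h| = √(0.0006465² + -0.0007475²) = 0.0009883

0.00099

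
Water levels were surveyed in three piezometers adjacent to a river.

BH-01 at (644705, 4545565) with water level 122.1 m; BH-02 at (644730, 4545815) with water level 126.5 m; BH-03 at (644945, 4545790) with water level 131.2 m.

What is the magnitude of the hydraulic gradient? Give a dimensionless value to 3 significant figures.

With h = a·x + b·y + c and BH-01 as origin, the differences give:
  25·a + 250·b = +4.4
  240·a + 225·b = +9.1
Eliminate b (×225 and ×250, subtract): -54375·a = -1285.00 → a = ∂h/∂x = +0.02363
Back-substitute: b = ∂h/∂y = +0.01524.
|∇h| = √(0.02363² + 0.01524²) = 0.02812

0.0281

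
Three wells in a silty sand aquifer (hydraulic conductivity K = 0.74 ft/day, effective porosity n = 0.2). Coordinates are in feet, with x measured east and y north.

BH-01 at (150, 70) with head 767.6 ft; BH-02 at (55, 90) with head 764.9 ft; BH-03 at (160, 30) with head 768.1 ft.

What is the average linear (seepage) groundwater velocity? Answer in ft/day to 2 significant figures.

Taking BH-01 as reference: BH-02−BH-01 = (-95, 20, -2.7); BH-03−BH-01 = (10, -40, +0.5).
Determinant of the coordinate differences = (-95)·(-40) − 10·20 = 3600.
∂h/∂x = [(-2.7)·(-40) − (+0.5)·20] / 3600 = +0.02722
∂h/∂y = [(-95)·(+0.5) − 10·(-2.7)] / 3600 = -0.005694
|∇h| = √(0.02722² + -0.005694²) = 0.02781
Seepage velocity v = K·i/n = 0.74 × 0.02781 / 0.2 = 0.1029 ft/day.

0.10 ft/day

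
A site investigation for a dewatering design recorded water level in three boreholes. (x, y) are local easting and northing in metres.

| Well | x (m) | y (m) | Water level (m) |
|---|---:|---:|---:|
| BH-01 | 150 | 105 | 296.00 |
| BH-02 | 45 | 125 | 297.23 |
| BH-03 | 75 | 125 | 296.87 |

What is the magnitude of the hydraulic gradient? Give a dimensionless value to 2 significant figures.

0.012

With h = a·x + b·y + c and BH-01 as origin, the differences give:
  (-105)·a + 20·b = +1.23
  (-75)·a + 20·b = +0.87
Eliminate b (×20 and ×20, subtract): -600·a = 7.200 → a = ∂h/∂x = -0.01200
Back-substitute: b = ∂h/∂y = -0.001500.
|∇h| = √(-0.01200² + -0.001500²) = 0.01209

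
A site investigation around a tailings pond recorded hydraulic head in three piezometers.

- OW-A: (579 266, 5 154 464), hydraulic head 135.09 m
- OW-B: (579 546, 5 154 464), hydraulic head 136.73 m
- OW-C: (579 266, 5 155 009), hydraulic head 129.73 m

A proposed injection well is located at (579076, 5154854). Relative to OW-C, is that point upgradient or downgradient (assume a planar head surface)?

∂h/∂x = (136.73 − 135.09) / (579546 − 579266) = +0.005857
∂h/∂y = (129.73 − 135.09) / (5155009 − 5154464) = -0.009835
Head at (579076, 5154854) = 135.09 + (+0.005857)·(-190) + (-0.009835)·(390) = 130.14 m.
That is higher than the 129.73 m at OW-C, so the point is upgradient.

upgradient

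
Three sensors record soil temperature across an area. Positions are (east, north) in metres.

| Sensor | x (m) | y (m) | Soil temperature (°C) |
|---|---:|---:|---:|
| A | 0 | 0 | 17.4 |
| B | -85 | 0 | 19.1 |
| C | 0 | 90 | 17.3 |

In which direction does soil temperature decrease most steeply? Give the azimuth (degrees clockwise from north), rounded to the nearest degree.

087°

∂T/∂x = (19.1 − 17.4) / (-85 − 0) = -0.02000
∂T/∂y = (17.3 − 17.4) / (90 − 0) = -0.001111
Steepest decrease is along −∇f: components (+0.02000 E, +0.001111 N).
Azimuth = atan2(+0.02000, +0.001111) = 86.8° ≈ 087°.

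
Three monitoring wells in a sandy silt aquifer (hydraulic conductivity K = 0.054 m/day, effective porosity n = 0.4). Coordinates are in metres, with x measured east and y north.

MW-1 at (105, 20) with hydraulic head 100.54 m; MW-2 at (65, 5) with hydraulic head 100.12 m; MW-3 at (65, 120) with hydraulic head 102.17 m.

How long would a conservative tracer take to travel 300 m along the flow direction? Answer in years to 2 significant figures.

330 years

Three-point gradient (reference MW-1): Δ to MW-2 = (-40, -15, -0.42), Δ to MW-3 = (-40, 100, +1.63).
∂h/∂x = +0.003815, ∂h/∂y = +0.01783 (det = -4600).
|∇h| = √(0.003815² + 0.01783²) = 0.01823
Seepage velocity v = K·i/n = 0.054 × 0.01823 / 0.4 = 0.002461 m/day.
t = 300 / 0.002461 = 1.219e+05 days = 334 years.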